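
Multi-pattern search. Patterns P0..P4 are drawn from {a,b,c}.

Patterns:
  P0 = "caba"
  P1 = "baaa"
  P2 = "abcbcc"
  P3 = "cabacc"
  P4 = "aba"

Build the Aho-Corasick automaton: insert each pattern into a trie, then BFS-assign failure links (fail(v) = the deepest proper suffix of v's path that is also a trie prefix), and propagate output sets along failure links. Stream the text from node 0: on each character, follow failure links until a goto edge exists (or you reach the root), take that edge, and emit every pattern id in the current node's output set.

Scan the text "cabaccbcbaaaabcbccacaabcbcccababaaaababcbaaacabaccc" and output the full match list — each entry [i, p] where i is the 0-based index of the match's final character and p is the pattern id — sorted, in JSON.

Build automaton:
Trie (insert patterns):
  0='ε' goto a→9 b→5 c→1
  1='c' goto a→2
  2='ca' goto b→3
  3='cab' goto a→4
  4='caba' goto c→15  [P0 ends]
  5='b' goto a→6
  6='ba' goto a→7
  7='baa' goto a→8
  8='baaa' goto ·  [P1 ends]
  9='a' goto b→10
  10='ab' goto a→17 c→11
  11='abc' goto b→12
  12='abcb' goto c→13
  13='abcbc' goto c→14
  14='abcbcc' goto ·  [P2 ends]
  15='cabac' goto c→16
  16='cabacc' goto ·  [P3 ends]
  17='aba' goto ·  [P4 ends]

BFS fail/out derivation:
  fail(1) 'c': from fail(0)=0 chase 'c': 0 ⇒ 0;  out=∅∪out(0)=∅
  fail(5) 'b': from fail(0)=0 chase 'b': 0 ⇒ 0;  out=∅∪out(0)=∅
  fail(9) 'a': from fail(0)=0 chase 'a': 0 ⇒ 0;  out=∅∪out(0)=∅
  fail(2) 'ca': from fail(1)=0 chase 'a': 0 ⇒ 9;  out=∅∪out(9)=∅
  fail(6) 'ba': from fail(5)=0 chase 'a': 0 ⇒ 9;  out=∅∪out(9)=∅
  fail(10) 'ab': from fail(9)=0 chase 'b': 0 ⇒ 5;  out=∅∪out(5)=∅
  fail(3) 'cab': from fail(2)=9 chase 'b': 9 ⇒ 10;  out=∅∪out(10)=∅
  fail(7) 'baa': from fail(6)=9 chase 'a': 9→0 ⇒ 9;  out=∅∪out(9)=∅
  fail(11) 'abc': from fail(10)=5 chase 'c': 5→0 ⇒ 1;  out=∅∪out(1)=∅
  fail(17) 'aba': from fail(10)=5 chase 'a': 5 ⇒ 6;  out={4}∪out(6)={4}
  fail(4) 'caba': from fail(3)=10 chase 'a': 10 ⇒ 17;  out={0}∪out(17)={0,4}
  fail(8) 'baaa': from fail(7)=9 chase 'a': 9→0 ⇒ 9;  out={1}∪out(9)={1}
  fail(12) 'abcb': from fail(11)=1 chase 'b': 1→0 ⇒ 5;  out=∅∪out(5)=∅
  fail(13) 'abcbc': from fail(12)=5 chase 'c': 5→0 ⇒ 1;  out=∅∪out(1)=∅
  fail(15) 'cabac': from fail(4)=17 chase 'c': 17→6→9→0 ⇒ 1;  out=∅∪out(1)=∅
  fail(14) 'abcbcc': from fail(13)=1 chase 'c': 1→0 ⇒ 1;  out={2}∪out(1)={2}
  fail(16) 'cabacc': from fail(15)=1 chase 'c': 1→0 ⇒ 1;  out={3}∪out(1)={3}

Run:
pos 0 'c': at 1
pos 1 'a': at 2
pos 2 'b': at 3
pos 3 'a': at 4  emit P0@[0:3],P4@[1:3]
pos 4 'c': at 15
pos 5 'c': at 16  emit P3@[0:5]
pos 6 'b': at 5 ·f
pos 7 'c': at 1 ·f
pos 8 'b': at 5 ·f
pos 9 'a': at 6
pos 10 'a': at 7
pos 11 'a': at 8  emit P1@[8:11]
pos 12 'a': at 9 ·f
pos 13 'b': at 10
pos 14 'c': at 11
pos 15 'b': at 12
pos 16 'c': at 13
pos 17 'c': at 14  emit P2@[12:17]
pos 18 'a': at 2 ·f
pos 19 'c': at 1 ·f
pos 20 'a': at 2
pos 21 'a': at 9 ·f
pos 22 'b': at 10
pos 23 'c': at 11
pos 24 'b': at 12
pos 25 'c': at 13
pos 26 'c': at 14  emit P2@[21:26]
pos 27 'c': at 1 ·f
pos 28 'a': at 2
pos 29 'b': at 3
pos 30 'a': at 4  emit P0@[27:30],P4@[28:30]
pos 31 'b': at 10 ·f
pos 32 'a': at 17  emit P4@[30:32]
pos 33 'a': at 7 ·f
pos 34 'a': at 8  emit P1@[31:34]
pos 35 'a': at 9 ·f
pos 36 'b': at 10
pos 37 'a': at 17  emit P4@[35:37]
pos 38 'b': at 10 ·f
pos 39 'c': at 11
pos 40 'b': at 12
pos 41 'a': at 6 ·f
pos 42 'a': at 7
pos 43 'a': at 8  emit P1@[40:43]
pos 44 'c': at 1 ·f
pos 45 'a': at 2
pos 46 'b': at 3
pos 47 'a': at 4  emit P0@[44:47],P4@[45:47]
pos 48 'c': at 15
pos 49 'c': at 16  emit P3@[44:49]
pos 50 'c': at 1 ·f

All matches (sorted): [[3,0],[3,4],[5,3],[11,1],[17,2],[26,2],[30,0],[30,4],[32,4],[34,1],[37,4],[43,1],[47,0],[47,4],[49,3]]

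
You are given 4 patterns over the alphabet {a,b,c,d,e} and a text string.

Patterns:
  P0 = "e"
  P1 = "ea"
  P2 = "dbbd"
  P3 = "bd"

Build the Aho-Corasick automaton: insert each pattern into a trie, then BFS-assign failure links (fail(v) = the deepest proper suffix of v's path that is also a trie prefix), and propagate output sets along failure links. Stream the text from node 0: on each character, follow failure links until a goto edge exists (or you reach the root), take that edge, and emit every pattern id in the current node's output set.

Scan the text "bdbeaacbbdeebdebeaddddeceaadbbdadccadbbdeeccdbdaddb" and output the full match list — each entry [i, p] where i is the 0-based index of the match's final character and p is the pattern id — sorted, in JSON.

Build automaton:
Trie (insert patterns):
  0='ε' goto b→7 d→3 e→1
  1='e' goto a→2  [P0 ends]
  2='ea' goto ·  [P1 ends]
  3='d' goto b→4
  4='db' goto b→5
  5='dbb' goto d→6
  6='dbbd' goto ·  [P2 ends]
  7='b' goto d→8
  8='bd' goto ·  [P3 ends]

Failure links (BFS by depth):
  fail(1) 'e': from fail(0)=0 chase 'e': 0 ⇒ 0;  out={0}∪out(0)={0}
  fail(3) 'd': from fail(0)=0 chase 'd': 0 ⇒ 0;  out=∅∪out(0)=∅
  fail(7) 'b': from fail(0)=0 chase 'b': 0 ⇒ 0;  out=∅∪out(0)=∅
  fail(2) 'ea': from fail(1)=0 chase 'a': 0 ⇒ 0;  out={1}∪out(0)={1}
  fail(4) 'db': from fail(3)=0 chase 'b': 0 ⇒ 7;  out=∅∪out(7)=∅
  fail(8) 'bd': from fail(7)=0 chase 'd': 0 ⇒ 3;  out={3}∪out(3)={3}
  fail(5) 'dbb': from fail(4)=7 chase 'b': 7→0 ⇒ 7;  out=∅∪out(7)=∅
  fail(6) 'dbbd': from fail(5)=7 chase 'd': 7 ⇒ 8;  out={2}∪out(8)={2,3}

Scan:
pos 0 'b': at 7
pos 1 'd': at 8  → match P3@[0:1]
pos 2 'b': at 4 (via fail)
pos 3 'e': at 1 (via fail)  → match P0@[3:3]
pos 4 'a': at 2  → match P1@[3:4]
pos 5 'a': at 0 (via fail)
pos 6 'c': at 0
pos 7 'b': at 7
pos 8 'b': at 7 (via fail)
pos 9 'd': at 8  → match P3@[8:9]
pos 10 'e': at 1 (via fail)  → match P0@[10:10]
pos 11 'e': at 1 (via fail)  → match P0@[11:11]
pos 12 'b': at 7 (via fail)
pos 13 'd': at 8  → match P3@[12:13]
pos 14 'e': at 1 (via fail)  → match P0@[14:14]
pos 15 'b': at 7 (via fail)
pos 16 'e': at 1 (via fail)  → match P0@[16:16]
pos 17 'a': at 2  → match P1@[16:17]
pos 18 'd': at 3 (via fail)
pos 19 'd': at 3 (via fail)
pos 20 'd': at 3 (via fail)
pos 21 'd': at 3 (via fail)
pos 22 'e': at 1 (via fail)  → match P0@[22:22]
pos 23 'c': at 0 (via fail)
pos 24 'e': at 1  → match P0@[24:24]
pos 25 'a': at 2  → match P1@[24:25]
pos 26 'a': at 0 (via fail)
pos 27 'd': at 3
pos 28 'b': at 4
pos 29 'b': at 5
pos 30 'd': at 6  → match P2@[27:30],P3@[29:30]
pos 31 'a': at 0 (via fail)
pos 32 'd': at 3
pos 33 'c': at 0 (via fail)
pos 34 'c': at 0
pos 35 'a': at 0
pos 36 'd': at 3
pos 37 'b': at 4
pos 38 'b': at 5
pos 39 'd': at 6  → match P2@[36:39],P3@[38:39]
pos 40 'e': at 1 (via fail)  → match P0@[40:40]
pos 41 'e': at 1 (via fail)  → match P0@[41:41]
pos 42 'c': at 0 (via fail)
pos 43 'c': at 0
pos 44 'd': at 3
pos 45 'b': at 4
pos 46 'd': at 8 (via fail)  → match P3@[45:46]
pos 47 'a': at 0 (via fail)
pos 48 'd': at 3
pos 49 'd': at 3 (via fail)
pos 50 'b': at 4

Matches: [[1,3],[3,0],[4,1],[9,3],[10,0],[11,0],[13,3],[14,0],[16,0],[17,1],[22,0],[24,0],[25,1],[30,2],[30,3],[39,2],[39,3],[40,0],[41,0],[46,3]]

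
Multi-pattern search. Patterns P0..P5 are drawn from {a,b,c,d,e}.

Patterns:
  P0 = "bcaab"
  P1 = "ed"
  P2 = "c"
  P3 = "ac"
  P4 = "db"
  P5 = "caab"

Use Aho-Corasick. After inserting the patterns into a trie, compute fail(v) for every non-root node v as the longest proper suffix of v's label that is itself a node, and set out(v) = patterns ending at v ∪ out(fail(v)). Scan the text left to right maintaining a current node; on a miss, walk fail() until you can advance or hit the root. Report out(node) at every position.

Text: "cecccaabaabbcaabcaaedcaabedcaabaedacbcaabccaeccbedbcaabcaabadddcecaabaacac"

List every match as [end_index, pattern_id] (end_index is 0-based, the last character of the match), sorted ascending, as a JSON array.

Construct AC machine:
Trie nodes:
  n0 'ε': a→9 b→1 c→8 d→11 e→6
  n1 'b': c→2
  n2 'bc': a→3
  n3 'bca': a→4
  n4 'bcaa': b→5
  n5 'bcaab': ·  [P0 ends]
  n6 'e': d→7
  n7 'ed': ·  [P1 ends]
  n8 'c': a→13  [P2 ends]
  n9 'a': c→10
  n10 'ac': ·  [P3 ends]
  n11 'd': b→12
  n12 'db': ·  [P4 ends]
  n13 'ca': a→14
  n14 'caa': b→15
  n15 'caab': ·  [P5 ends]

Failure links (BFS by depth):
  fail(1) 'b': from fail(0)=0 chase 'b': 0 ⇒ 0;  out=∅∪out(0)=∅
  fail(6) 'e': from fail(0)=0 chase 'e': 0 ⇒ 0;  out=∅∪out(0)=∅
  fail(8) 'c': from fail(0)=0 chase 'c': 0 ⇒ 0;  out={2}∪out(0)={2}
  fail(9) 'a': from fail(0)=0 chase 'a': 0 ⇒ 0;  out=∅∪out(0)=∅
  fail(11) 'd': from fail(0)=0 chase 'd': 0 ⇒ 0;  out=∅∪out(0)=∅
  fail(2) 'bc': from fail(1)=0 chase 'c': 0 ⇒ 8;  out=∅∪out(8)={2}
  fail(7) 'ed': from fail(6)=0 chase 'd': 0 ⇒ 11;  out={1}∪out(11)={1}
  fail(10) 'ac': from fail(9)=0 chase 'c': 0 ⇒ 8;  out={3}∪out(8)={2,3}
  fail(12) 'db': from fail(11)=0 chase 'b': 0 ⇒ 1;  out={4}∪out(1)={4}
  fail(13) 'ca': from fail(8)=0 chase 'a': 0 ⇒ 9;  out=∅∪out(9)=∅
  fail(3) 'bca': from fail(2)=8 chase 'a': 8 ⇒ 13;  out=∅∪out(13)=∅
  fail(14) 'caa': from fail(13)=9 chase 'a': 9→0 ⇒ 9;  out=∅∪out(9)=∅
  fail(4) 'bcaa': from fail(3)=13 chase 'a': 13 ⇒ 14;  out=∅∪out(14)=∅
  fail(15) 'caab': from fail(14)=9 chase 'b': 9→0 ⇒ 1;  out={5}∪out(1)={5}
  fail(5) 'bcaab': from fail(4)=14 chase 'b': 14 ⇒ 15;  out={0}∪out(15)={0,5}

Run:
i=0 'c': node 0→8  → match P2@[0:0]
i=1 'e': node 8→6 ·f
i=2 'c': node 6→8 ·f  → match P2@[2:2]
i=3 'c': node 8→8 ·f  → match P2@[3:3]
i=4 'c': node 8→8 ·f  → match P2@[4:4]
i=5 'a': node 8→13
i=6 'a': node 13→14
i=7 'b': node 14→15  → match P5@[4:7]
i=8 'a': node 15→9 ·f
i=9 'a': node 9→9 ·f
i=10 'b': node 9→1 ·f
i=11 'b': node 1→1 ·f
i=12 'c': node 1→2  → match P2@[12:12]
i=13 'a': node 2→3
i=14 'a': node 3→4
i=15 'b': node 4→5  → match P0@[11:15],P5@[12:15]
i=16 'c': node 5→2 ·f  → match P2@[16:16]
i=17 'a': node 2→3
i=18 'a': node 3→4
i=19 'e': node 4→6 ·f
i=20 'd': node 6→7  → match P1@[19:20]
i=21 'c': node 7→8 ·f  → match P2@[21:21]
i=22 'a': node 8→13
i=23 'a': node 13→14
i=24 'b': node 14→15  → match P5@[21:24]
i=25 'e': node 15→6 ·f
i=26 'd': node 6→7  → match P1@[25:26]
i=27 'c': node 7→8 ·f  → match P2@[27:27]
i=28 'a': node 8→13
i=29 'a': node 13→14
i=30 'b': node 14→15  → match P5@[27:30]
i=31 'a': node 15→9 ·f
i=32 'e': node 9→6 ·f
i=33 'd': node 6→7  → match P1@[32:33]
i=34 'a': node 7→9 ·f
i=35 'c': node 9→10  → match P2@[35:35],P3@[34:35]
i=36 'b': node 10→1 ·f
i=37 'c': node 1→2  → match P2@[37:37]
i=38 'a': node 2→3
i=39 'a': node 3→4
i=40 'b': node 4→5  → match P0@[36:40],P5@[37:40]
i=41 'c': node 5→2 ·f  → match P2@[41:41]
i=42 'c': node 2→8 ·f  → match P2@[42:42]
i=43 'a': node 8→13
i=44 'e': node 13→6 ·f
i=45 'c': node 6→8 ·f  → match P2@[45:45]
i=46 'c': node 8→8 ·f  → match P2@[46:46]
i=47 'b': node 8→1 ·f
i=48 'e': node 1→6 ·f
i=49 'd': node 6→7  → match P1@[48:49]
i=50 'b': node 7→12 ·f  → match P4@[49:50]
i=51 'c': node 12→2 ·f  → match P2@[51:51]
i=52 'a': node 2→3
i=53 'a': node 3→4
i=54 'b': node 4→5  → match P0@[50:54],P5@[51:54]
i=55 'c': node 5→2 ·f  → match P2@[55:55]
i=56 'a': node 2→3
i=57 'a': node 3→4
i=58 'b': node 4→5  → match P0@[54:58],P5@[55:58]
i=59 'a': node 5→9 ·f
i=60 'd': node 9→11 ·f
i=61 'd': node 11→11 ·f
i=62 'd': node 11→11 ·f
i=63 'c': node 11→8 ·f  → match P2@[63:63]
i=64 'e': node 8→6 ·f
i=65 'c': node 6→8 ·f  → match P2@[65:65]
i=66 'a': node 8→13
i=67 'a': node 13→14
i=68 'b': node 14→15  → match P5@[65:68]
i=69 'a': node 15→9 ·f
i=70 'a': node 9→9 ·f
i=71 'c': node 9→10  → match P2@[71:71],P3@[70:71]
i=72 'a': node 10→13 ·f
i=73 'c': node 13→10 ·f  → match P2@[73:73],P3@[72:73]

All matches (sorted): [[0,2],[2,2],[3,2],[4,2],[7,5],[12,2],[15,0],[15,5],[16,2],[20,1],[21,2],[24,5],[26,1],[27,2],[30,5],[33,1],[35,2],[35,3],[37,2],[40,0],[40,5],[41,2],[42,2],[45,2],[46,2],[49,1],[50,4],[51,2],[54,0],[54,5],[55,2],[58,0],[58,5],[63,2],[65,2],[68,5],[71,2],[71,3],[73,2],[73,3]]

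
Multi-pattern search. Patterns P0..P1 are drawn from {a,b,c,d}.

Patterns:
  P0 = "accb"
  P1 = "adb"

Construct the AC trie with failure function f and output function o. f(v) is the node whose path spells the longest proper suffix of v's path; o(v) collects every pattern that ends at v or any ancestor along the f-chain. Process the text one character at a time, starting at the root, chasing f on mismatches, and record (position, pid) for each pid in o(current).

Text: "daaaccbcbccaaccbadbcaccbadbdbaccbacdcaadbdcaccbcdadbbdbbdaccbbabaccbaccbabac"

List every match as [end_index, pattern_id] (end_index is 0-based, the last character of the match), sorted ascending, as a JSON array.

Build automaton:
Trie nodes:
  0='ε' goto a→1
  1='a' goto c→2 d→5
  2='ac' goto c→3
  3='acc' goto b→4
  4='accb' goto ·  ←P0
  5='ad' goto b→6
  6='adb' goto ·  ←P1

Failure links (BFS by depth):
  fail(1) 'a': from fail(0)=0 chase 'a': 0 ⇒ 0;  out=∅∪out(0)=∅
  fail(2) 'ac': from fail(1)=0 chase 'c': 0 ⇒ 0;  out=∅∪out(0)=∅
  fail(5) 'ad': from fail(1)=0 chase 'd': 0 ⇒ 0;  out=∅∪out(0)=∅
  fail(3) 'acc': from fail(2)=0 chase 'c': 0 ⇒ 0;  out=∅∪out(0)=∅
  fail(6) 'adb': from fail(5)=0 chase 'b': 0 ⇒ 0;  out={1}∪out(0)={1}
  fail(4) 'accb': from fail(3)=0 chase 'b': 0 ⇒ 0;  out={0}∪out(0)={0}

Text stream:
[0] read 'd'  n0⇒n0
[1] read 'a'  n0⇒n1
[2] read 'a'  n1⇒n1 (via fail)
[3] read 'a'  n1⇒n1 (via fail)
[4] read 'c'  n1⇒n2
[5] read 'c'  n2⇒n3
[6] read 'b'  n3⇒n4  → match P0@[3:6]
[7] read 'c'  n4⇒n0 (via fail)
[8] read 'b'  n0⇒n0
[9] read 'c'  n0⇒n0
[10] read 'c'  n0⇒n0
[11] read 'a'  n0⇒n1
[12] read 'a'  n1⇒n1 (via fail)
[13] read 'c'  n1⇒n2
[14] read 'c'  n2⇒n3
[15] read 'b'  n3⇒n4  → match P0@[12:15]
[16] read 'a'  n4⇒n1 (via fail)
[17] read 'd'  n1⇒n5
[18] read 'b'  n5⇒n6  → match P1@[16:18]
[19] read 'c'  n6⇒n0 (via fail)
[20] read 'a'  n0⇒n1
[21] read 'c'  n1⇒n2
[22] read 'c'  n2⇒n3
[23] read 'b'  n3⇒n4  → match P0@[20:23]
[24] read 'a'  n4⇒n1 (via fail)
[25] read 'd'  n1⇒n5
[26] read 'b'  n5⇒n6  → match P1@[24:26]
[27] read 'd'  n6⇒n0 (via fail)
[28] read 'b'  n0⇒n0
[29] read 'a'  n0⇒n1
[30] read 'c'  n1⇒n2
[31] read 'c'  n2⇒n3
[32] read 'b'  n3⇒n4  → match P0@[29:32]
[33] read 'a'  n4⇒n1 (via fail)
[34] read 'c'  n1⇒n2
[35] read 'd'  n2⇒n0 (via fail)
[36] read 'c'  n0⇒n0
[37] read 'a'  n0⇒n1
[38] read 'a'  n1⇒n1 (via fail)
[39] read 'd'  n1⇒n5
[40] read 'b'  n5⇒n6  → match P1@[38:40]
[41] read 'd'  n6⇒n0 (via fail)
[42] read 'c'  n0⇒n0
[43] read 'a'  n0⇒n1
[44] read 'c'  n1⇒n2
[45] read 'c'  n2⇒n3
[46] read 'b'  n3⇒n4  → match P0@[43:46]
[47] read 'c'  n4⇒n0 (via fail)
[48] read 'd'  n0⇒n0
[49] read 'a'  n0⇒n1
[50] read 'd'  n1⇒n5
[51] read 'b'  n5⇒n6  → match P1@[49:51]
[52] read 'b'  n6⇒n0 (via fail)
[53] read 'd'  n0⇒n0
[54] read 'b'  n0⇒n0
[55] read 'b'  n0⇒n0
[56] read 'd'  n0⇒n0
[57] read 'a'  n0⇒n1
[58] read 'c'  n1⇒n2
[59] read 'c'  n2⇒n3
[60] read 'b'  n3⇒n4  → match P0@[57:60]
[61] read 'b'  n4⇒n0 (via fail)
[62] read 'a'  n0⇒n1
[63] read 'b'  n1⇒n0 (via fail)
[64] read 'a'  n0⇒n1
[65] read 'c'  n1⇒n2
[66] read 'c'  n2⇒n3
[67] read 'b'  n3⇒n4  → match P0@[64:67]
[68] read 'a'  n4⇒n1 (via fail)
[69] read 'c'  n1⇒n2
[70] read 'c'  n2⇒n3
[71] read 'b'  n3⇒n4  → match P0@[68:71]
[72] read 'a'  n4⇒n1 (via fail)
[73] read 'b'  n1⇒n0 (via fail)
[74] read 'a'  n0⇒n1
[75] read 'c'  n1⇒n2

Matches: [[6,0],[15,0],[18,1],[23,0],[26,1],[32,0],[40,1],[46,0],[51,1],[60,0],[67,0],[71,0]]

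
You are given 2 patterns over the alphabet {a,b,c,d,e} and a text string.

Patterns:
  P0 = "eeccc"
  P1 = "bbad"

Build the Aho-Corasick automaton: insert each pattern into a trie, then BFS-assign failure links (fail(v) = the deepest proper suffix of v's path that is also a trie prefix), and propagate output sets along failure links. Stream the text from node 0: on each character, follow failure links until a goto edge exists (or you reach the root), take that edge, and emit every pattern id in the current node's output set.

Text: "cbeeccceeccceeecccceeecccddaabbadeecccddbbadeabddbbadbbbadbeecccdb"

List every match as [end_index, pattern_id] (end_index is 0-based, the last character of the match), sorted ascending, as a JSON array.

Construct AC machine:
Trie nodes:
  0='ε' goto b→6 e→1
  1='e' goto e→2
  2='ee' goto c→3
  3='eec' goto c→4
  4='eecc' goto c→5
  5='eeccc' goto ·  ←P0
  6='b' goto b→7
  7='bb' goto a→8
  8='bba' goto d→9
  9='bbad' goto ·  ←P1

Failure links (BFS by depth):
  fail(1) 'e': from fail(0)=0 chase 'e': 0 ⇒ 0;  out=∅∪out(0)=∅
  fail(6) 'b': from fail(0)=0 chase 'b': 0 ⇒ 0;  out=∅∪out(0)=∅
  fail(2) 'ee': from fail(1)=0 chase 'e': 0 ⇒ 1;  out=∅∪out(1)=∅
  fail(7) 'bb': from fail(6)=0 chase 'b': 0 ⇒ 6;  out=∅∪out(6)=∅
  fail(3) 'eec': from fail(2)=1 chase 'c': 1→0 ⇒ 0;  out=∅∪out(0)=∅
  fail(8) 'bba': from fail(7)=6 chase 'a': 6→0 ⇒ 0;  out=∅∪out(0)=∅
  fail(4) 'eecc': from fail(3)=0 chase 'c': 0 ⇒ 0;  out=∅∪out(0)=∅
  fail(9) 'bbad': from fail(8)=0 chase 'd': 0 ⇒ 0;  out={1}∪out(0)={1}
  fail(5) 'eeccc': from fail(4)=0 chase 'c': 0 ⇒ 0;  out={0}∪out(0)={0}

Run:
[0] read 'c'  n0⇒n0
[1] read 'b'  n0⇒n6
[2] read 'e'  n6⇒n1 (via fail)
[3] read 'e'  n1⇒n2
[4] read 'c'  n2⇒n3
[5] read 'c'  n3⇒n4
[6] read 'c'  n4⇒n5  → match P0@[2:6]
[7] read 'e'  n5⇒n1 (via fail)
[8] read 'e'  n1⇒n2
[9] read 'c'  n2⇒n3
[10] read 'c'  n3⇒n4
[11] read 'c'  n4⇒n5  → match P0@[7:11]
[12] read 'e'  n5⇒n1 (via fail)
[13] read 'e'  n1⇒n2
[14] read 'e'  n2⇒n2 (via fail)
[15] read 'c'  n2⇒n3
[16] read 'c'  n3⇒n4
[17] read 'c'  n4⇒n5  → match P0@[13:17]
[18] read 'c'  n5⇒n0 (via fail)
[19] read 'e'  n0⇒n1
[20] read 'e'  n1⇒n2
[21] read 'e'  n2⇒n2 (via fail)
[22] read 'c'  n2⇒n3
[23] read 'c'  n3⇒n4
[24] read 'c'  n4⇒n5  → match P0@[20:24]
[25] read 'd'  n5⇒n0 (via fail)
[26] read 'd'  n0⇒n0
[27] read 'a'  n0⇒n0
[28] read 'a'  n0⇒n0
[29] read 'b'  n0⇒n6
[30] read 'b'  n6⇒n7
[31] read 'a'  n7⇒n8
[32] read 'd'  n8⇒n9  → match P1@[29:32]
[33] read 'e'  n9⇒n1 (via fail)
[34] read 'e'  n1⇒n2
[35] read 'c'  n2⇒n3
[36] read 'c'  n3⇒n4
[37] read 'c'  n4⇒n5  → match P0@[33:37]
[38] read 'd'  n5⇒n0 (via fail)
[39] read 'd'  n0⇒n0
[40] read 'b'  n0⇒n6
[41] read 'b'  n6⇒n7
[42] read 'a'  n7⇒n8
[43] read 'd'  n8⇒n9  → match P1@[40:43]
[44] read 'e'  n9⇒n1 (via fail)
[45] read 'a'  n1⇒n0 (via fail)
[46] read 'b'  n0⇒n6
[47] read 'd'  n6⇒n0 (via fail)
[48] read 'd'  n0⇒n0
[49] read 'b'  n0⇒n6
[50] read 'b'  n6⇒n7
[51] read 'a'  n7⇒n8
[52] read 'd'  n8⇒n9  → match P1@[49:52]
[53] read 'b'  n9⇒n6 (via fail)
[54] read 'b'  n6⇒n7
[55] read 'b'  n7⇒n7 (via fail)
[56] read 'a'  n7⇒n8
[57] read 'd'  n8⇒n9  → match P1@[54:57]
[58] read 'b'  n9⇒n6 (via fail)
[59] read 'e'  n6⇒n1 (via fail)
[60] read 'e'  n1⇒n2
[61] read 'c'  n2⇒n3
[62] read 'c'  n3⇒n4
[63] read 'c'  n4⇒n5  → match P0@[59:63]
[64] read 'd'  n5⇒n0 (via fail)
[65] read 'b'  n0⇒n6

All matches (sorted): [[6,0],[11,0],[17,0],[24,0],[32,1],[37,0],[43,1],[52,1],[57,1],[63,0]]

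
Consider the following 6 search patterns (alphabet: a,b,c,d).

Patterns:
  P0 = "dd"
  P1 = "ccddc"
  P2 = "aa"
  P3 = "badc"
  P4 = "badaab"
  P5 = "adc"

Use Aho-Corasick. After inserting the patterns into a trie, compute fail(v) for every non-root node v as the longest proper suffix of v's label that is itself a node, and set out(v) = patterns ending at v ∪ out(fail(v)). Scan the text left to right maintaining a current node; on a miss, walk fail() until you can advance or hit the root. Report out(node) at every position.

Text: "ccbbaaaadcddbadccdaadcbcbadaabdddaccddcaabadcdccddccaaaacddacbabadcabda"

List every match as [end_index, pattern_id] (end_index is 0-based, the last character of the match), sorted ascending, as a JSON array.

Build automaton:
Trie (insert patterns):
  n0 'ε': a→8 b→10 c→3 d→1
  n1 'd': d→2
  n2 'dd': ·  ←P0
  n3 'c': c→4
  n4 'cc': d→5
  n5 'ccd': d→6
  n6 'ccdd': c→7
  n7 'ccddc': ·  ←P1
  n8 'a': a→9 d→17
  n9 'aa': ·  ←P2
  n10 'b': a→11
  n11 'ba': d→12
  n12 'bad': a→14 c→13
  n13 'badc': ·  ←P3
  n14 'bada': a→15
  n15 'badaa': b→16
  n16 'badaab': ·  ←P4
  n17 'ad': c→18
  n18 'adc': ·  ←P5

Failure links (BFS by depth):
  fail(1) 'd': from fail(0)=0 chase 'd': 0 ⇒ 0;  out=∅∪out(0)=∅
  fail(3) 'c': from fail(0)=0 chase 'c': 0 ⇒ 0;  out=∅∪out(0)=∅
  fail(8) 'a': from fail(0)=0 chase 'a': 0 ⇒ 0;  out=∅∪out(0)=∅
  fail(10) 'b': from fail(0)=0 chase 'b': 0 ⇒ 0;  out=∅∪out(0)=∅
  fail(2) 'dd': from fail(1)=0 chase 'd': 0 ⇒ 1;  out={0}∪out(1)={0}
  fail(4) 'cc': from fail(3)=0 chase 'c': 0 ⇒ 3;  out=∅∪out(3)=∅
  fail(9) 'aa': from fail(8)=0 chase 'a': 0 ⇒ 8;  out={2}∪out(8)={2}
  fail(11) 'ba': from fail(10)=0 chase 'a': 0 ⇒ 8;  out=∅∪out(8)=∅
  fail(17) 'ad': from fail(8)=0 chase 'd': 0 ⇒ 1;  out=∅∪out(1)=∅
  fail(5) 'ccd': from fail(4)=3 chase 'd': 3→0 ⇒ 1;  out=∅∪out(1)=∅
  fail(12) 'bad': from fail(11)=8 chase 'd': 8 ⇒ 17;  out=∅∪out(17)=∅
  fail(18) 'adc': from fail(17)=1 chase 'c': 1→0 ⇒ 3;  out={5}∪out(3)={5}
  fail(6) 'ccdd': from fail(5)=1 chase 'd': 1 ⇒ 2;  out=∅∪out(2)={0}
  fail(13) 'badc': from fail(12)=17 chase 'c': 17 ⇒ 18;  out={3}∪out(18)={3,5}
  fail(14) 'bada': from fail(12)=17 chase 'a': 17→1→0 ⇒ 8;  out=∅∪out(8)=∅
  fail(7) 'ccddc': from fail(6)=2 chase 'c': 2→1→0 ⇒ 3;  out={1}∪out(3)={1}
  fail(15) 'badaa': from fail(14)=8 chase 'a': 8 ⇒ 9;  out=∅∪out(9)={2}
  fail(16) 'badaab': from fail(15)=9 chase 'b': 9→8→0 ⇒ 10;  out={4}∪out(10)={4}

Run:
[0] read 'c'  n0⇒n3
[1] read 'c'  n3⇒n4
[2] read 'b'  n4⇒n10 (via fail)
[3] read 'b'  n10⇒n10 (via fail)
[4] read 'a'  n10⇒n11
[5] read 'a'  n11⇒n9 (via fail)  emit P2@[4:5]
[6] read 'a'  n9⇒n9 (via fail)  emit P2@[5:6]
[7] read 'a'  n9⇒n9 (via fail)  emit P2@[6:7]
[8] read 'd'  n9⇒n17 (via fail)
[9] read 'c'  n17⇒n18  emit P5@[7:9]
[10] read 'd'  n18⇒n1 (via fail)
[11] read 'd'  n1⇒n2  emit P0@[10:11]
[12] read 'b'  n2⇒n10 (via fail)
[13] read 'a'  n10⇒n11
[14] read 'd'  n11⇒n12
[15] read 'c'  n12⇒n13  emit P3@[12:15],P5@[13:15]
[16] read 'c'  n13⇒n4 (via fail)
[17] read 'd'  n4⇒n5
[18] read 'a'  n5⇒n8 (via fail)
[19] read 'a'  n8⇒n9  emit P2@[18:19]
[20] read 'd'  n9⇒n17 (via fail)
[21] read 'c'  n17⇒n18  emit P5@[19:21]
[22] read 'b'  n18⇒n10 (via fail)
[23] read 'c'  n10⇒n3 (via fail)
[24] read 'b'  n3⇒n10 (via fail)
[25] read 'a'  n10⇒n11
[26] read 'd'  n11⇒n12
[27] read 'a'  n12⇒n14
[28] read 'a'  n14⇒n15  emit P2@[27:28]
[29] read 'b'  n15⇒n16  emit P4@[24:29]
[30] read 'd'  n16⇒n1 (via fail)
[31] read 'd'  n1⇒n2  emit P0@[30:31]
[32] read 'd'  n2⇒n2 (via fail)  emit P0@[31:32]
[33] read 'a'  n2⇒n8 (via fail)
[34] read 'c'  n8⇒n3 (via fail)
[35] read 'c'  n3⇒n4
[36] read 'd'  n4⇒n5
[37] read 'd'  n5⇒n6  emit P0@[36:37]
[38] read 'c'  n6⇒n7  emit P1@[34:38]
[39] read 'a'  n7⇒n8 (via fail)
[40] read 'a'  n8⇒n9  emit P2@[39:40]
[41] read 'b'  n9⇒n10 (via fail)
[42] read 'a'  n10⇒n11
[43] read 'd'  n11⇒n12
[44] read 'c'  n12⇒n13  emit P3@[41:44],P5@[42:44]
[45] read 'd'  n13⇒n1 (via fail)
[46] read 'c'  n1⇒n3 (via fail)
[47] read 'c'  n3⇒n4
[48] read 'd'  n4⇒n5
[49] read 'd'  n5⇒n6  emit P0@[48:49]
[50] read 'c'  n6⇒n7  emit P1@[46:50]
[51] read 'c'  n7⇒n4 (via fail)
[52] read 'a'  n4⇒n8 (via fail)
[53] read 'a'  n8⇒n9  emit P2@[52:53]
[54] read 'a'  n9⇒n9 (via fail)  emit P2@[53:54]
[55] read 'a'  n9⇒n9 (via fail)  emit P2@[54:55]
[56] read 'c'  n9⇒n3 (via fail)
[57] read 'd'  n3⇒n1 (via fail)
[58] read 'd'  n1⇒n2  emit P0@[57:58]
[59] read 'a'  n2⇒n8 (via fail)
[60] read 'c'  n8⇒n3 (via fail)
[61] read 'b'  n3⇒n10 (via fail)
[62] read 'a'  n10⇒n11
[63] read 'b'  n11⇒n10 (via fail)
[64] read 'a'  n10⇒n11
[65] read 'd'  n11⇒n12
[66] read 'c'  n12⇒n13  emit P3@[63:66],P5@[64:66]
[67] read 'a'  n13⇒n8 (via fail)
[68] read 'b'  n8⇒n10 (via fail)
[69] read 'd'  n10⇒n1 (via fail)
[70] read 'a'  n1⇒n8 (via fail)

Matches: [[5,2],[6,2],[7,2],[9,5],[11,0],[15,3],[15,5],[19,2],[21,5],[28,2],[29,4],[31,0],[32,0],[37,0],[38,1],[40,2],[44,3],[44,5],[49,0],[50,1],[53,2],[54,2],[55,2],[58,0],[66,3],[66,5]]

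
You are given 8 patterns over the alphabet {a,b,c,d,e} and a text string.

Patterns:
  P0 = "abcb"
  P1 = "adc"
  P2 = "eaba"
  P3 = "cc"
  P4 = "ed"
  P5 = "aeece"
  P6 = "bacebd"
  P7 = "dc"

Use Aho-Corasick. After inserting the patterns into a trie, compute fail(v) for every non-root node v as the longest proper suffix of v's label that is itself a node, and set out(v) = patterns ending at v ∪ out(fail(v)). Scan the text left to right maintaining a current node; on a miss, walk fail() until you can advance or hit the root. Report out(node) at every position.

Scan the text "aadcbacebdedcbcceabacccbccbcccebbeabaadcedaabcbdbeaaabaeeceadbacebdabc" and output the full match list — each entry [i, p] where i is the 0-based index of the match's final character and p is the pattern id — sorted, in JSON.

Build automaton:
Trie (insert patterns):
  0='ε' goto a→1 b→18 c→11 d→24 e→7
  1='a' goto b→2 d→5 e→14
  2='ab' goto c→3
  3='abc' goto b→4
  4='abcb' goto ·  [P0 ends]
  5='ad' goto c→6
  6='adc' goto ·  [P1 ends]
  7='e' goto a→8 d→13
  8='ea' goto b→9
  9='eab' goto a→10
  10='eaba' goto ·  [P2 ends]
  11='c' goto c→12
  12='cc' goto ·  [P3 ends]
  13='ed' goto ·  [P4 ends]
  14='ae' goto e→15
  15='aee' goto c→16
  16='aeec' goto e→17
  17='aeece' goto ·  [P5 ends]
  18='b' goto a→19
  19='ba' goto c→20
  20='bac' goto e→21
  21='bace' goto b→22
  22='baceb' goto d→23
  23='bacebd' goto ·  [P6 ends]
  24='d' goto c→25
  25='dc' goto ·  [P7 ends]

Failure links (BFS by depth):
  fail(1) 'a': from fail(0)=0 chase 'a': 0 ⇒ 0;  out=∅∪out(0)=∅
  fail(7) 'e': from fail(0)=0 chase 'e': 0 ⇒ 0;  out=∅∪out(0)=∅
  fail(11) 'c': from fail(0)=0 chase 'c': 0 ⇒ 0;  out=∅∪out(0)=∅
  fail(18) 'b': from fail(0)=0 chase 'b': 0 ⇒ 0;  out=∅∪out(0)=∅
  fail(24) 'd': from fail(0)=0 chase 'd': 0 ⇒ 0;  out=∅∪out(0)=∅
  fail(2) 'ab': from fail(1)=0 chase 'b': 0 ⇒ 18;  out=∅∪out(18)=∅
  fail(5) 'ad': from fail(1)=0 chase 'd': 0 ⇒ 24;  out=∅∪out(24)=∅
  fail(8) 'ea': from fail(7)=0 chase 'a': 0 ⇒ 1;  out=∅∪out(1)=∅
  fail(12) 'cc': from fail(11)=0 chase 'c': 0 ⇒ 11;  out={3}∪out(11)={3}
  fail(13) 'ed': from fail(7)=0 chase 'd': 0 ⇒ 24;  out={4}∪out(24)={4}
  fail(14) 'ae': from fail(1)=0 chase 'e': 0 ⇒ 7;  out=∅∪out(7)=∅
  fail(19) 'ba': from fail(18)=0 chase 'a': 0 ⇒ 1;  out=∅∪out(1)=∅
  fail(25) 'dc': from fail(24)=0 chase 'c': 0 ⇒ 11;  out={7}∪out(11)={7}
  fail(3) 'abc': from fail(2)=18 chase 'c': 18→0 ⇒ 11;  out=∅∪out(11)=∅
  fail(6) 'adc': from fail(5)=24 chase 'c': 24 ⇒ 25;  out={1}∪out(25)={1,7}
  fail(9) 'eab': from fail(8)=1 chase 'b': 1 ⇒ 2;  out=∅∪out(2)=∅
  fail(15) 'aee': from fail(14)=7 chase 'e': 7→0 ⇒ 7;  out=∅∪out(7)=∅
  fail(20) 'bac': from fail(19)=1 chase 'c': 1→0 ⇒ 11;  out=∅∪out(11)=∅
  fail(4) 'abcb': from fail(3)=11 chase 'b': 11→0 ⇒ 18;  out={0}∪out(18)={0}
  fail(10) 'eaba': from fail(9)=2 chase 'a': 2→18 ⇒ 19;  out={2}∪out(19)={2}
  fail(16) 'aeec': from fail(15)=7 chase 'c': 7→0 ⇒ 11;  out=∅∪out(11)=∅
  fail(21) 'bace': from fail(20)=11 chase 'e': 11→0 ⇒ 7;  out=∅∪out(7)=∅
  fail(17) 'aeece': from fail(16)=11 chase 'e': 11→0 ⇒ 7;  out={5}∪out(7)={5}
  fail(22) 'baceb': from fail(21)=7 chase 'b': 7→0 ⇒ 18;  out=∅∪out(18)=∅
  fail(23) 'bacebd': from fail(22)=18 chase 'd': 18→0 ⇒ 24;  out={6}∪out(24)={6}

Run:
[0] read 'a'  n0⇒n1
[1] read 'a'  n1⇒n1 ·f
[2] read 'd'  n1⇒n5
[3] read 'c'  n5⇒n6  emit P1@[1:3],P7@[2:3]
[4] read 'b'  n6⇒n18 ·f
[5] read 'a'  n18⇒n19
[6] read 'c'  n19⇒n20
[7] read 'e'  n20⇒n21
[8] read 'b'  n21⇒n22
[9] read 'd'  n22⇒n23  emit P6@[4:9]
[10] read 'e'  n23⇒n7 ·f
[11] read 'd'  n7⇒n13  emit P4@[10:11]
[12] read 'c'  n13⇒n25 ·f  emit P7@[11:12]
[13] read 'b'  n25⇒n18 ·f
[14] read 'c'  n18⇒n11 ·f
[15] read 'c'  n11⇒n12  emit P3@[14:15]
[16] read 'e'  n12⇒n7 ·f
[17] read 'a'  n7⇒n8
[18] read 'b'  n8⇒n9
[19] read 'a'  n9⇒n10  emit P2@[16:19]
[20] read 'c'  n10⇒n20 ·f
[21] read 'c'  n20⇒n12 ·f  emit P3@[20:21]
[22] read 'c'  n12⇒n12 ·f  emit P3@[21:22]
[23] read 'b'  n12⇒n18 ·f
[24] read 'c'  n18⇒n11 ·f
[25] read 'c'  n11⇒n12  emit P3@[24:25]
[26] read 'b'  n12⇒n18 ·f
[27] read 'c'  n18⇒n11 ·f
[28] read 'c'  n11⇒n12  emit P3@[27:28]
[29] read 'c'  n12⇒n12 ·f  emit P3@[28:29]
[30] read 'e'  n12⇒n7 ·f
[31] read 'b'  n7⇒n18 ·f
[32] read 'b'  n18⇒n18 ·f
[33] read 'e'  n18⇒n7 ·f
[34] read 'a'  n7⇒n8
[35] read 'b'  n8⇒n9
[36] read 'a'  n9⇒n10  emit P2@[33:36]
[37] read 'a'  n10⇒n1 ·f
[38] read 'd'  n1⇒n5
[39] read 'c'  n5⇒n6  emit P1@[37:39],P7@[38:39]
[40] read 'e'  n6⇒n7 ·f
[41] read 'd'  n7⇒n13  emit P4@[40:41]
[42] read 'a'  n13⇒n1 ·f
[43] read 'a'  n1⇒n1 ·f
[44] read 'b'  n1⇒n2
[45] read 'c'  n2⇒n3
[46] read 'b'  n3⇒n4  emit P0@[43:46]
[47] read 'd'  n4⇒n24 ·f
[48] read 'b'  n24⇒n18 ·f
[49] read 'e'  n18⇒n7 ·f
[50] read 'a'  n7⇒n8
[51] read 'a'  n8⇒n1 ·f
[52] read 'a'  n1⇒n1 ·f
[53] read 'b'  n1⇒n2
[54] read 'a'  n2⇒n19 ·f
[55] read 'e'  n19⇒n14 ·f
[56] read 'e'  n14⇒n15
[57] read 'c'  n15⇒n16
[58] read 'e'  n16⇒n17  emit P5@[54:58]
[59] read 'a'  n17⇒n8 ·f
[60] read 'd'  n8⇒n5 ·f
[61] read 'b'  n5⇒n18 ·f
[62] read 'a'  n18⇒n19
[63] read 'c'  n19⇒n20
[64] read 'e'  n20⇒n21
[65] read 'b'  n21⇒n22
[66] read 'd'  n22⇒n23  emit P6@[61:66]
[67] read 'a'  n23⇒n1 ·f
[68] read 'b'  n1⇒n2
[69] read 'c'  n2⇒n3

Result: [[3,1],[3,7],[9,6],[11,4],[12,7],[15,3],[19,2],[21,3],[22,3],[25,3],[28,3],[29,3],[36,2],[39,1],[39,7],[41,4],[46,0],[58,5],[66,6]]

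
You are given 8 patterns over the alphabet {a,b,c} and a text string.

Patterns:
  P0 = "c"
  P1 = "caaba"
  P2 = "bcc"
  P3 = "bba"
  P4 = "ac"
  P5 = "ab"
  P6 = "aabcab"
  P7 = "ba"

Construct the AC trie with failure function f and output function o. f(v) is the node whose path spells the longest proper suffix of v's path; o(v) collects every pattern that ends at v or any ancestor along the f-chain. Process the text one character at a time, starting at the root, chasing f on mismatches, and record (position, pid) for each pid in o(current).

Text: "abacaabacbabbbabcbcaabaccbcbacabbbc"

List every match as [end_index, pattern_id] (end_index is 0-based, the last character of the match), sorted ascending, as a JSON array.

Construct AC machine:
Trie nodes:
  n0 'ε': a→11 b→6 c→1
  n1 'c': a→2  [P0 ends]
  n2 'ca': a→3
  n3 'caa': b→4
  n4 'caab': a→5
  n5 'caaba': ·  [P1 ends]
  n6 'b': a→19 b→9 c→7
  n7 'bc': c→8
  n8 'bcc': ·  [P2 ends]
  n9 'bb': a→10
  n10 'bba': ·  [P3 ends]
  n11 'a': a→14 b→13 c→12
  n12 'ac': ·  [P4 ends]
  n13 'ab': ·  [P5 ends]
  n14 'aa': b→15
  n15 'aab': c→16
  n16 'aabc': a→17
  n17 'aabca': b→18
  n18 'aabcab': ·  [P6 ends]
  n19 'ba': ·  [P7 ends]

BFS fail/out derivation:
  n1('c'): parent n0 fail=0; on 'c' 0 → fail=0;  out {0}∪∅={0}
  n6('b'): parent n0 fail=0; on 'b' 0 → fail=0;  out ∅∪∅=∅
  n11('a'): parent n0 fail=0; on 'a' 0 → fail=0;  out ∅∪∅=∅
  n2('ca'): parent n1 fail=0; on 'a' 0 → fail=11;  out ∅∪∅=∅
  n7('bc'): parent n6 fail=0; on 'c' 0 → fail=1;  out ∅∪{0}={0}
  n9('bb'): parent n6 fail=0; on 'b' 0 → fail=6;  out ∅∪∅=∅
  n12('ac'): parent n11 fail=0; on 'c' 0 → fail=1;  out {4}∪{0}={0,4}
  n13('ab'): parent n11 fail=0; on 'b' 0 → fail=6;  out {5}∪∅={5}
  n14('aa'): parent n11 fail=0; on 'a' 0 → fail=11;  out ∅∪∅=∅
  n19('ba'): parent n6 fail=0; on 'a' 0 → fail=11;  out {7}∪∅={7}
  n3('caa'): parent n2 fail=11; on 'a' 11 → fail=14;  out ∅∪∅=∅
  n8('bcc'): parent n7 fail=1; on 'c' 1→0 → fail=1;  out {2}∪{0}={0,2}
  n10('bba'): parent n9 fail=6; on 'a' 6 → fail=19;  out {3}∪{7}={3,7}
  n15('aab'): parent n14 fail=11; on 'b' 11 → fail=13;  out ∅∪{5}={5}
  n4('caab'): parent n3 fail=14; on 'b' 14 → fail=15;  out ∅∪{5}={5}
  n16('aabc'): parent n15 fail=13; on 'c' 13→6 → fail=7;  out ∅∪{0}={0}
  n5('caaba'): parent n4 fail=15; on 'a' 15→13→6 → fail=19;  out {1}∪{7}={1,7}
  n17('aabca'): parent n16 fail=7; on 'a' 7→1 → fail=2;  out ∅∪∅=∅
  n18('aabcab'): parent n17 fail=2; on 'b' 2→11 → fail=13;  out {6}∪{5}={5,6}

Text stream:
[0] read 'a'  n0⇒n11
[1] read 'b'  n11⇒n13  ** P5@[0:1]
[2] read 'a'  n13⇒n19 ·f  ** P7@[1:2]
[3] read 'c'  n19⇒n12 ·f  ** P0@[3:3],P4@[2:3]
[4] read 'a'  n12⇒n2 ·f
[5] read 'a'  n2⇒n3
[6] read 'b'  n3⇒n4  ** P5@[5:6]
[7] read 'a'  n4⇒n5  ** P1@[3:7],P7@[6:7]
[8] read 'c'  n5⇒n12 ·f  ** P0@[8:8],P4@[7:8]
[9] read 'b'  n12⇒n6 ·f
[10] read 'a'  n6⇒n19  ** P7@[9:10]
[11] read 'b'  n19⇒n13 ·f  ** P5@[10:11]
[12] read 'b'  n13⇒n9 ·f
[13] read 'b'  n9⇒n9 ·f
[14] read 'a'  n9⇒n10  ** P3@[12:14],P7@[13:14]
[15] read 'b'  n10⇒n13 ·f  ** P5@[14:15]
[16] read 'c'  n13⇒n7 ·f  ** P0@[16:16]
[17] read 'b'  n7⇒n6 ·f
[18] read 'c'  n6⇒n7  ** P0@[18:18]
[19] read 'a'  n7⇒n2 ·f
[20] read 'a'  n2⇒n3
[21] read 'b'  n3⇒n4  ** P5@[20:21]
[22] read 'a'  n4⇒n5  ** P1@[18:22],P7@[21:22]
[23] read 'c'  n5⇒n12 ·f  ** P0@[23:23],P4@[22:23]
[24] read 'c'  n12⇒n1 ·f  ** P0@[24:24]
[25] read 'b'  n1⇒n6 ·f
[26] read 'c'  n6⇒n7  ** P0@[26:26]
[27] read 'b'  n7⇒n6 ·f
[28] read 'a'  n6⇒n19  ** P7@[27:28]
[29] read 'c'  n19⇒n12 ·f  ** P0@[29:29],P4@[28:29]
[30] read 'a'  n12⇒n2 ·f
[31] read 'b'  n2⇒n13 ·f  ** P5@[30:31]
[32] read 'b'  n13⇒n9 ·f
[33] read 'b'  n9⇒n9 ·f
[34] read 'c'  n9⇒n7 ·f  ** P0@[34:34]

Result: [[1,5],[2,7],[3,0],[3,4],[6,5],[7,1],[7,7],[8,0],[8,4],[10,7],[11,5],[14,3],[14,7],[15,5],[16,0],[18,0],[21,5],[22,1],[22,7],[23,0],[23,4],[24,0],[26,0],[28,7],[29,0],[29,4],[31,5],[34,0]]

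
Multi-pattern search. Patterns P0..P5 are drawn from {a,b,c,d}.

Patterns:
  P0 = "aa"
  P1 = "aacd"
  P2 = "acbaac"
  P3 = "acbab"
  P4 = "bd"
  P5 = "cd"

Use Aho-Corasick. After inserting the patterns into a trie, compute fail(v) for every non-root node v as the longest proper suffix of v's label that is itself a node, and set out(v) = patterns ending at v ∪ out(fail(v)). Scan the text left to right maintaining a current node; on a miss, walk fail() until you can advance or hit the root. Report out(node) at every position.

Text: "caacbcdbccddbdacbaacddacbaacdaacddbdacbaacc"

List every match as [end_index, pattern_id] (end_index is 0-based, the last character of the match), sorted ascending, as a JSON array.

Build:
Trie nodes:
  0='ε' goto a→1 b→11 c→13
  1='a' goto a→2 c→5
  2='aa' goto c→3  ←P0
  3='aac' goto d→4
  4='aacd' goto ·  ←P1
  5='ac' goto b→6
  6='acb' goto a→7
  7='acba' goto a→8 b→10
  8='acbaa' goto c→9
  9='acbaac' goto ·  ←P2
  10='acbab' goto ·  ←P3
  11='b' goto d→12
  12='bd' goto ·  ←P4
  13='c' goto d→14
  14='cd' goto ·  ←P5

BFS fail/out derivation:
  fail(1) 'a': from fail(0)=0 chase 'a': 0 ⇒ 0;  out=∅∪out(0)=∅
  fail(11) 'b': from fail(0)=0 chase 'b': 0 ⇒ 0;  out=∅∪out(0)=∅
  fail(13) 'c': from fail(0)=0 chase 'c': 0 ⇒ 0;  out=∅∪out(0)=∅
  fail(2) 'aa': from fail(1)=0 chase 'a': 0 ⇒ 1;  out={0}∪out(1)={0}
  fail(5) 'ac': from fail(1)=0 chase 'c': 0 ⇒ 13;  out=∅∪out(13)=∅
  fail(12) 'bd': from fail(11)=0 chase 'd': 0 ⇒ 0;  out={4}∪out(0)={4}
  fail(14) 'cd': from fail(13)=0 chase 'd': 0 ⇒ 0;  out={5}∪out(0)={5}
  fail(3) 'aac': from fail(2)=1 chase 'c': 1 ⇒ 5;  out=∅∪out(5)=∅
  fail(6) 'acb': from fail(5)=13 chase 'b': 13→0 ⇒ 11;  out=∅∪out(11)=∅
  fail(4) 'aacd': from fail(3)=5 chase 'd': 5→13 ⇒ 14;  out={1}∪out(14)={1,5}
  fail(7) 'acba': from fail(6)=11 chase 'a': 11→0 ⇒ 1;  out=∅∪out(1)=∅
  fail(8) 'acbaa': from fail(7)=1 chase 'a': 1 ⇒ 2;  out=∅∪out(2)={0}
  fail(10) 'acbab': from fail(7)=1 chase 'b': 1→0 ⇒ 11;  out={3}∪out(11)={3}
  fail(9) 'acbaac': from fail(8)=2 chase 'c': 2 ⇒ 3;  out={2}∪out(3)={2}

Run:
i=0 'c': node 0→13
i=1 'a': node 13→1 (via fail)
i=2 'a': node 1→2  ** P0@[1:2]
i=3 'c': node 2→3
i=4 'b': node 3→6 (via fail)
i=5 'c': node 6→13 (via fail)
i=6 'd': node 13→14  ** P5@[5:6]
i=7 'b': node 14→11 (via fail)
i=8 'c': node 11→13 (via fail)
i=9 'c': node 13→13 (via fail)
i=10 'd': node 13→14  ** P5@[9:10]
i=11 'd': node 14→0 (via fail)
i=12 'b': node 0→11
i=13 'd': node 11→12  ** P4@[12:13]
i=14 'a': node 12→1 (via fail)
i=15 'c': node 1→5
i=16 'b': node 5→6
i=17 'a': node 6→7
i=18 'a': node 7→8  ** P0@[17:18]
i=19 'c': node 8→9  ** P2@[14:19]
i=20 'd': node 9→4 (via fail)  ** P1@[17:20],P5@[19:20]
i=21 'd': node 4→0 (via fail)
i=22 'a': node 0→1
i=23 'c': node 1→5
i=24 'b': node 5→6
i=25 'a': node 6→7
i=26 'a': node 7→8  ** P0@[25:26]
i=27 'c': node 8→9  ** P2@[22:27]
i=28 'd': node 9→4 (via fail)  ** P1@[25:28],P5@[27:28]
i=29 'a': node 4→1 (via fail)
i=30 'a': node 1→2  ** P0@[29:30]
i=31 'c': node 2→3
i=32 'd': node 3→4  ** P1@[29:32],P5@[31:32]
i=33 'd': node 4→0 (via fail)
i=34 'b': node 0→11
i=35 'd': node 11→12  ** P4@[34:35]
i=36 'a': node 12→1 (via fail)
i=37 'c': node 1→5
i=38 'b': node 5→6
i=39 'a': node 6→7
i=40 'a': node 7→8  ** P0@[39:40]
i=41 'c': node 8→9  ** P2@[36:41]
i=42 'c': node 9→13 (via fail)

Result: [[2,0],[6,5],[10,5],[13,4],[18,0],[19,2],[20,1],[20,5],[26,0],[27,2],[28,1],[28,5],[30,0],[32,1],[32,5],[35,4],[40,0],[41,2]]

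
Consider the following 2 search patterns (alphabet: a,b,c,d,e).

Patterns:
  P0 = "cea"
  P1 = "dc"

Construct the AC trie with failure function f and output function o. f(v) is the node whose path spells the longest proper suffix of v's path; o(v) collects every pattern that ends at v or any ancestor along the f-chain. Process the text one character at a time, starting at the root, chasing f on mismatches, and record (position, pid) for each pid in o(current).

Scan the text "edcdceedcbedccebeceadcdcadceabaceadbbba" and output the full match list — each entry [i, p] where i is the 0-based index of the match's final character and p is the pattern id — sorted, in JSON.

Build:
Trie nodes:
  n0 'ε': c→1 d→4
  n1 'c': e→2
  n2 'ce': a→3
  n3 'cea': ·  ←P0
  n4 'd': c→5
  n5 'dc': ·  ←P1

BFS fail/out derivation:
  fail(1) 'c': from fail(0)=0 chase 'c': 0 ⇒ 0;  out=∅∪out(0)=∅
  fail(4) 'd': from fail(0)=0 chase 'd': 0 ⇒ 0;  out=∅∪out(0)=∅
  fail(2) 'ce': from fail(1)=0 chase 'e': 0 ⇒ 0;  out=∅∪out(0)=∅
  fail(5) 'dc': from fail(4)=0 chase 'c': 0 ⇒ 1;  out={1}∪out(1)={1}
  fail(3) 'cea': from fail(2)=0 chase 'a': 0 ⇒ 0;  out={0}∪out(0)={0}

Run:
pos 0 'e': at 0
pos 1 'd': at 4
pos 2 'c': at 5  emit P1@[1:2]
pos 3 'd': at 4 (fail-walked)
pos 4 'c': at 5  emit P1@[3:4]
pos 5 'e': at 2 (fail-walked)
pos 6 'e': at 0 (fail-walked)
pos 7 'd': at 4
pos 8 'c': at 5  emit P1@[7:8]
pos 9 'b': at 0 (fail-walked)
pos 10 'e': at 0
pos 11 'd': at 4
pos 12 'c': at 5  emit P1@[11:12]
pos 13 'c': at 1 (fail-walked)
pos 14 'e': at 2
pos 15 'b': at 0 (fail-walked)
pos 16 'e': at 0
pos 17 'c': at 1
pos 18 'e': at 2
pos 19 'a': at 3  emit P0@[17:19]
pos 20 'd': at 4 (fail-walked)
pos 21 'c': at 5  emit P1@[20:21]
pos 22 'd': at 4 (fail-walked)
pos 23 'c': at 5  emit P1@[22:23]
pos 24 'a': at 0 (fail-walked)
pos 25 'd': at 4
pos 26 'c': at 5  emit P1@[25:26]
pos 27 'e': at 2 (fail-walked)
pos 28 'a': at 3  emit P0@[26:28]
pos 29 'b': at 0 (fail-walked)
pos 30 'a': at 0
pos 31 'c': at 1
pos 32 'e': at 2
pos 33 'a': at 3  emit P0@[31:33]
pos 34 'd': at 4 (fail-walked)
pos 35 'b': at 0 (fail-walked)
pos 36 'b': at 0
pos 37 'b': at 0
pos 38 'a': at 0

Matches: [[2,1],[4,1],[8,1],[12,1],[19,0],[21,1],[23,1],[26,1],[28,0],[33,0]]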